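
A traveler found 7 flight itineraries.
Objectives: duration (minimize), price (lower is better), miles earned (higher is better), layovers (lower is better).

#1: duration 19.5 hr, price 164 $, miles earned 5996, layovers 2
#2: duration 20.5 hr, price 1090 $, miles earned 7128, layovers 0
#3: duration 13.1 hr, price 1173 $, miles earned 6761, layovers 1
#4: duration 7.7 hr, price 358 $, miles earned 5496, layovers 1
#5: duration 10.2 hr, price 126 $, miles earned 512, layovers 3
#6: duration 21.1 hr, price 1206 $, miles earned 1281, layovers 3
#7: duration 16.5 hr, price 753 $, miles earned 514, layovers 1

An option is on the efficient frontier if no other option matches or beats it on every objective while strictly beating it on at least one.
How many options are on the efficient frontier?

5

#1: not dominated.
#2: not dominated (best miles earned).
#3: not dominated.
#4: not dominated (best duration).
#5: not dominated (best price).
#6: dominated by #1 (duration 19.5≤21.1, price 164≤1206, miles earned 5996≥1281, layovers 2≤3).
#7: dominated by #4 (duration 7.7≤16.5, price 358≤753, miles earned 5496≥514, layovers 1≤1).
Pareto-optimal: #1, #2, #3, #4, #5 → 5.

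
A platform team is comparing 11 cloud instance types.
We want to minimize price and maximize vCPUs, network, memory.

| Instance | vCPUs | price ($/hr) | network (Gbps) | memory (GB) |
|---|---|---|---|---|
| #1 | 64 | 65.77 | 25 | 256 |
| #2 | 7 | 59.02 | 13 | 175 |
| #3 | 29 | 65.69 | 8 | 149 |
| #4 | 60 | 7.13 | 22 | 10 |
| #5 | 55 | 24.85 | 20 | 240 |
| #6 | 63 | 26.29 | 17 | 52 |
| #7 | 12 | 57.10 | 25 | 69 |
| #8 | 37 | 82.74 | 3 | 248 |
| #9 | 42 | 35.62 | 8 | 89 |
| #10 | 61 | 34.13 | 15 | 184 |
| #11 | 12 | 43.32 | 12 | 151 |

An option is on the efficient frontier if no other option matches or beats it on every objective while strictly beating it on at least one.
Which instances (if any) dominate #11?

#5, #10

#5: vCPUs 55≥12, price 24.85≤43.32, network 20≥12, memory 240≥151 — dominates #11.
#10: vCPUs 61≥12, price 34.13≤43.32, network 15≥12, memory 184≥151 — dominates #11.
Others (#1, #2, #3, #4, #6, #7, #8, #9) are each worse than #11 on at least one objective.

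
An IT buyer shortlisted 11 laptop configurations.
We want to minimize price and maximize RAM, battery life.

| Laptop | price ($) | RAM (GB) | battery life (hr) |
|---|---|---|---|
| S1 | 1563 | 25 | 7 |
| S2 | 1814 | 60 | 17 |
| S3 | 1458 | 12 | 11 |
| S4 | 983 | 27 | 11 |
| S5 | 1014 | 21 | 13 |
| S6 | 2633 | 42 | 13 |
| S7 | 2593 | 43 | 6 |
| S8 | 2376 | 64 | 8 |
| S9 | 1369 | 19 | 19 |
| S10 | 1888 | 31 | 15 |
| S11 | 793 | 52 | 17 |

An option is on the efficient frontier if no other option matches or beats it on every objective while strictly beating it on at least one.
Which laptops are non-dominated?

S1: dominated by S4 (price 983≤1563, RAM 27≥25, battery life 11≥7).
S2: not dominated.
S3: dominated by S4 (price 983≤1458, RAM 27≥12, battery life 11≥11).
S4: dominated by S11 (price 793≤983, RAM 52≥27, battery life 17≥11).
S5: dominated by S11 (price 793≤1014, RAM 52≥21, battery life 17≥13).
S6: dominated by S2 (price 1814≤2633, RAM 60≥42, battery life 17≥13).
S7: dominated by S2 (price 1814≤2593, RAM 60≥43, battery life 17≥6).
S8: not dominated (best RAM).
S9: not dominated (best battery life).
S10: dominated by S2 (price 1814≤1888, RAM 60≥31, battery life 17≥15).
S11: not dominated (best price).

S2, S8, S9, S11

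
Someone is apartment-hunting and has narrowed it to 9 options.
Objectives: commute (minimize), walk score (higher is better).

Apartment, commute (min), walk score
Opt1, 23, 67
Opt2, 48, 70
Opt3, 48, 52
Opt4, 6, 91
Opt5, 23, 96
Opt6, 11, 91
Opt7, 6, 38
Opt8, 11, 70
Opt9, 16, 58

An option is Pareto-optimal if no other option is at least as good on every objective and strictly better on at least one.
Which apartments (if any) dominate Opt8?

Opt4, Opt6

Opt4: commute 6≤11, walk score 91≥70 — dominates Opt8.
Opt6: commute 11≤11, walk score 91≥70 — dominates Opt8.
Others (Opt1, Opt2, Opt3, Opt5, Opt7, Opt9) are each worse than Opt8 on at least one objective.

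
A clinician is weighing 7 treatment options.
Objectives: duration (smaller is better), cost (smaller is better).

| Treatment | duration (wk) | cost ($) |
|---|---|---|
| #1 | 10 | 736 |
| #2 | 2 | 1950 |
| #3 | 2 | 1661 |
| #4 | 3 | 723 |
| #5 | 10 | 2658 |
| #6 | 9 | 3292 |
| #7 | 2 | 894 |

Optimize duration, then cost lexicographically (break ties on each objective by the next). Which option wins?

First minimize duration: best is 2, kept {#2, #3, #7}.
Then minimize cost: best is 894, kept {#7}.

#7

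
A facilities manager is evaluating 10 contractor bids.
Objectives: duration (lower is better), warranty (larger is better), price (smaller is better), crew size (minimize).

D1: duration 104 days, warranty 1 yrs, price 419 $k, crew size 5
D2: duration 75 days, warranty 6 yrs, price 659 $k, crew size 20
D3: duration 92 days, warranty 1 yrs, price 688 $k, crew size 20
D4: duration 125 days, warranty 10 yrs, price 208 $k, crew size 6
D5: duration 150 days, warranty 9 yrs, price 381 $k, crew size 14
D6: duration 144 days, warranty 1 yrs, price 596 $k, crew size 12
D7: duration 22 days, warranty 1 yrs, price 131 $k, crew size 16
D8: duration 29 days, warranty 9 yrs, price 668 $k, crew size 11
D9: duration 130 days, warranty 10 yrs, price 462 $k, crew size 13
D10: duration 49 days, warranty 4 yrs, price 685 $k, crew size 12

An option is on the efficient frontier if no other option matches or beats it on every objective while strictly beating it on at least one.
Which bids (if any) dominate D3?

D2, D7, D8, D10

D2: duration 75≤92, warranty 6≥1, price 659≤688, crew size 20≤20 — dominates D3.
D7: duration 22≤92, warranty 1≥1, price 131≤688, crew size 16≤20 — dominates D3.
D8: duration 29≤92, warranty 9≥1, price 668≤688, crew size 11≤20 — dominates D3.
D10: duration 49≤92, warranty 4≥1, price 685≤688, crew size 12≤20 — dominates D3.
Others (D1, D4, D5, D6, D9) are each worse than D3 on at least one objective.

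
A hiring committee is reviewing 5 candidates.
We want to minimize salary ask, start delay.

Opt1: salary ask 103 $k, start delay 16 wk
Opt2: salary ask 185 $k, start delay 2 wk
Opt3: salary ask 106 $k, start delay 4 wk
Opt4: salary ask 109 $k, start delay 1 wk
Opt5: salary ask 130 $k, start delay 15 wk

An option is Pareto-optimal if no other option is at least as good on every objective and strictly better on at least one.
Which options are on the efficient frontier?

Opt1, Opt3, Opt4

Opt1: not dominated (best salary ask).
Opt2: dominated by Opt4 (salary ask 109≤185, start delay 1≤2).
Opt3: not dominated.
Opt4: not dominated (best start delay).
Opt5: dominated by Opt3 (salary ask 106≤130, start delay 4≤15).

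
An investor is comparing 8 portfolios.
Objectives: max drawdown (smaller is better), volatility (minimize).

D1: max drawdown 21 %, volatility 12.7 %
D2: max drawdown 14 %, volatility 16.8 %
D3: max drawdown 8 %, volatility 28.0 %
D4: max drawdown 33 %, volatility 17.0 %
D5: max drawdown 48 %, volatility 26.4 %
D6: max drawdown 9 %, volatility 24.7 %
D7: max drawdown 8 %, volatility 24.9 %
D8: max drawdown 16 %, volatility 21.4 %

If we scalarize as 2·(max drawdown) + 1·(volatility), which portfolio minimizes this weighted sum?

D1: 2·21 + 1·12.7 = 54.7
D2: 2·14 + 1·16.8 = 44.8
D3: 2·8 + 1·28.0 = 44.0
D4: 2·33 + 1·17.0 = 83.0
D5: 2·48 + 1·26.4 = 122.4
D6: 2·9 + 1·24.7 = 42.7
D7: 2·8 + 1·24.9 = 40.9
D8: 2·16 + 1·21.4 = 53.4
Lowest: D7 at 40.9.

D7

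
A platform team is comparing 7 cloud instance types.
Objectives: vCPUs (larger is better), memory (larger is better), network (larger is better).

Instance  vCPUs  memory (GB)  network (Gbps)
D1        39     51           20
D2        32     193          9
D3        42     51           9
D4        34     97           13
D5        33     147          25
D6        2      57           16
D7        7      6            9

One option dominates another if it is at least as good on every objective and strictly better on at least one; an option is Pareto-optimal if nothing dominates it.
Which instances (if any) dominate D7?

D1: vCPUs 39≥7, memory 51≥6, network 20≥9 — dominates D7.
D2: vCPUs 32≥7, memory 193≥6, network 9≥9 — dominates D7.
D3: vCPUs 42≥7, memory 51≥6, network 9≥9 — dominates D7.
D4: vCPUs 34≥7, memory 97≥6, network 13≥9 — dominates D7.
D5: vCPUs 33≥7, memory 147≥6, network 25≥9 — dominates D7.
Others (D6) are each worse than D7 on at least one objective.

D1, D2, D3, D4, D5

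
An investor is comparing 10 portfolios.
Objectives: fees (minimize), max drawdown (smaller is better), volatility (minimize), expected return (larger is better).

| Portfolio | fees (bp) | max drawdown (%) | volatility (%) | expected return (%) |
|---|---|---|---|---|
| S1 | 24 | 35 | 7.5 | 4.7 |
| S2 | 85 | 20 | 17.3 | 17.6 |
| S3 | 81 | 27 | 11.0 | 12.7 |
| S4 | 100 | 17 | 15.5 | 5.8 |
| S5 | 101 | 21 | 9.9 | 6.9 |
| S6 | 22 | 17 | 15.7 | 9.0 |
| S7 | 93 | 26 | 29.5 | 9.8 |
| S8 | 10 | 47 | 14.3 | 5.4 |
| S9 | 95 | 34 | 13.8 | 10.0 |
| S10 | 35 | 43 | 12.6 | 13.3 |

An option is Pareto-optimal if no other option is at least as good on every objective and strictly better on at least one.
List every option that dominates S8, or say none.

S1: worse on fees (24 vs 10).
S2: worse on fees (85 vs 10).
S3: worse on fees (81 vs 10).
S4: worse on fees (100 vs 10).
S5: worse on fees (101 vs 10).
S6: worse on fees (22 vs 10).
S7: worse on fees (93 vs 10).
S9: worse on fees (95 vs 10).
S10: worse on fees (35 vs 10).
No option dominates S8.

none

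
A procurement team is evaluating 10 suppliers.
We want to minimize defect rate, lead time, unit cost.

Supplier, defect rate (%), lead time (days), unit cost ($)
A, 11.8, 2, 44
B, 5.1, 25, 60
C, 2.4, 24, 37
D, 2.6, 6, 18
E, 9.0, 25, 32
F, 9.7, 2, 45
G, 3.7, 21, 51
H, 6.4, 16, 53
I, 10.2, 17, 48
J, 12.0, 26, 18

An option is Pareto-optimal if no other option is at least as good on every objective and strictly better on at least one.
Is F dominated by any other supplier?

A: worse on defect rate (11.8 vs 9.7).
B: worse on lead time (25 vs 2).
C: worse on lead time (24 vs 2).
D: worse on lead time (6 vs 2).
E: worse on lead time (25 vs 2).
G: worse on lead time (21 vs 2).
H: worse on lead time (16 vs 2).
I: worse on defect rate (10.2 vs 9.7).
J: worse on defect rate (12.0 vs 9.7).
No option is at least as good as F on every objective and strictly better on one.

No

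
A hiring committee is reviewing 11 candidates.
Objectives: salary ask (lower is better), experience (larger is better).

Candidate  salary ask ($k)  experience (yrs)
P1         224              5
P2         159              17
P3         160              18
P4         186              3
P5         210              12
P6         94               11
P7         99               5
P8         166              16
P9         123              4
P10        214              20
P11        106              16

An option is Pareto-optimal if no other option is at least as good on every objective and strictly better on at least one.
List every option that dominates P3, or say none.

none

P1: worse on salary ask (224 vs 160).
P2: worse on experience (17 vs 18).
P4: worse on salary ask (186 vs 160).
P5: worse on salary ask (210 vs 160).
P6: worse on experience (11 vs 18).
P7: worse on experience (5 vs 18).
P8: worse on salary ask (166 vs 160).
P9: worse on experience (4 vs 18).
P10: worse on salary ask (214 vs 160).
P11: worse on experience (16 vs 18).
No option dominates P3.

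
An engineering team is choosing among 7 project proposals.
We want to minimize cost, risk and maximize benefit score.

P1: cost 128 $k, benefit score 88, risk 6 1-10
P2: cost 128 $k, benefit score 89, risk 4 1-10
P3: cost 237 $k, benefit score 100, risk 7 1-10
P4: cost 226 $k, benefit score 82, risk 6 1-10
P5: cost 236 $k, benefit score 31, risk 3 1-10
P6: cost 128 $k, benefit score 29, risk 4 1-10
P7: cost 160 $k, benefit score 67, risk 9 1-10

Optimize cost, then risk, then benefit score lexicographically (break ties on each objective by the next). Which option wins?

First minimize cost: best is 128, kept {P1, P2, P6}.
Then minimize risk: best is 4, kept {P2, P6}.
Then maximize benefit score: best is 89, kept {P2}.

P2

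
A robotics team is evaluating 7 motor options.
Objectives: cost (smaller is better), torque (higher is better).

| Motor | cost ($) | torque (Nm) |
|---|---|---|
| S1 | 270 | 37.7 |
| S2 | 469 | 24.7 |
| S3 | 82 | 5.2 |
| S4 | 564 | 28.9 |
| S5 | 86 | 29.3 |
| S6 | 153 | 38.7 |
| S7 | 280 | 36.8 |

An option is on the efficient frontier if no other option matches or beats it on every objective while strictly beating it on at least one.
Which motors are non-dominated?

S3, S5, S6

S1: dominated by S6 (cost 153≤270, torque 38.7≥37.7).
S2: dominated by S1 (cost 270≤469, torque 37.7≥24.7).
S3: not dominated (best cost).
S4: dominated by S1 (cost 270≤564, torque 37.7≥28.9).
S5: not dominated.
S6: not dominated (best torque).
S7: dominated by S1 (cost 270≤280, torque 37.7≥36.8).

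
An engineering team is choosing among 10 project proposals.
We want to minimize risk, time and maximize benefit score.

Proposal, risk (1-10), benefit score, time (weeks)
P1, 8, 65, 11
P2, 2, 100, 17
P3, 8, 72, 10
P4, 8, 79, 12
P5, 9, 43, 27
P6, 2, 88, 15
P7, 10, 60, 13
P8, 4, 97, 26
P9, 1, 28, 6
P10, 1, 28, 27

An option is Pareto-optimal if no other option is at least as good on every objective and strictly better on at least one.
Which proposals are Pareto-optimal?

P1: dominated by P3 (risk 8≤8, benefit score 72≥65, time 10≤11).
P2: not dominated (best benefit score).
P3: not dominated.
P4: not dominated.
P5: dominated by P1 (risk 8≤9, benefit score 65≥43, time 11≤27).
P6: not dominated.
P7: dominated by P1 (risk 8≤10, benefit score 65≥60, time 11≤13).
P8: dominated by P2 (risk 2≤4, benefit score 100≥97, time 17≤26).
P9: not dominated (best time).
P10: dominated by P9 (risk 1≤1, benefit score 28≥28, time 6≤27).

P2, P3, P4, P6, P9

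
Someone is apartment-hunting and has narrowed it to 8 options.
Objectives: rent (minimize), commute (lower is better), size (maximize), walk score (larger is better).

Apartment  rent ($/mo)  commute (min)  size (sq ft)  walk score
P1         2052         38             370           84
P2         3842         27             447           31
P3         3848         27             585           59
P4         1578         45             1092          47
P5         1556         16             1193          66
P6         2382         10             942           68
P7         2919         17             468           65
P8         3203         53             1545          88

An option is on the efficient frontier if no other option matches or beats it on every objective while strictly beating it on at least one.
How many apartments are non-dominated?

4

P1: not dominated.
P2: dominated by P5 (rent 1556≤3842, commute 16≤27, size 1193≥447, walk score 66≥31).
P3: dominated by P5 (rent 1556≤3848, commute 16≤27, size 1193≥585, walk score 66≥59).
P4: dominated by P5 (rent 1556≤1578, commute 16≤45, size 1193≥1092, walk score 66≥47).
P5: not dominated (best rent).
P6: not dominated (best commute).
P7: dominated by P5 (rent 1556≤2919, commute 16≤17, size 1193≥468, walk score 66≥65).
P8: not dominated (best size).
Pareto-optimal: P1, P5, P6, P8 → 4.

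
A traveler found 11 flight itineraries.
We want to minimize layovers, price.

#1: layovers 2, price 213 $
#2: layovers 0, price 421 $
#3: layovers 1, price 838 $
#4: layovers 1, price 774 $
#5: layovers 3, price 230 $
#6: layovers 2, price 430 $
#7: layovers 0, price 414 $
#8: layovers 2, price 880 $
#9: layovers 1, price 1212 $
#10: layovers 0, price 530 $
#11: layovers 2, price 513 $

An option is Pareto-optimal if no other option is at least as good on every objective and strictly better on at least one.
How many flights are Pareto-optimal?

2

#1: not dominated (best price).
#2: dominated by #7 (layovers 0≤0, price 414≤421).
#3: dominated by #2 (layovers 0≤1, price 421≤838).
#4: dominated by #2 (layovers 0≤1, price 421≤774).
#5: dominated by #1 (layovers 2≤3, price 213≤230).
#6: dominated by #1 (layovers 2≤2, price 213≤430).
#7: not dominated.
#8: dominated by #1 (layovers 2≤2, price 213≤880).
#9: dominated by #2 (layovers 0≤1, price 421≤1212).
#10: dominated by #2 (layovers 0≤0, price 421≤530).
#11: dominated by #1 (layovers 2≤2, price 213≤513).
Pareto-optimal: #1, #7 → 2.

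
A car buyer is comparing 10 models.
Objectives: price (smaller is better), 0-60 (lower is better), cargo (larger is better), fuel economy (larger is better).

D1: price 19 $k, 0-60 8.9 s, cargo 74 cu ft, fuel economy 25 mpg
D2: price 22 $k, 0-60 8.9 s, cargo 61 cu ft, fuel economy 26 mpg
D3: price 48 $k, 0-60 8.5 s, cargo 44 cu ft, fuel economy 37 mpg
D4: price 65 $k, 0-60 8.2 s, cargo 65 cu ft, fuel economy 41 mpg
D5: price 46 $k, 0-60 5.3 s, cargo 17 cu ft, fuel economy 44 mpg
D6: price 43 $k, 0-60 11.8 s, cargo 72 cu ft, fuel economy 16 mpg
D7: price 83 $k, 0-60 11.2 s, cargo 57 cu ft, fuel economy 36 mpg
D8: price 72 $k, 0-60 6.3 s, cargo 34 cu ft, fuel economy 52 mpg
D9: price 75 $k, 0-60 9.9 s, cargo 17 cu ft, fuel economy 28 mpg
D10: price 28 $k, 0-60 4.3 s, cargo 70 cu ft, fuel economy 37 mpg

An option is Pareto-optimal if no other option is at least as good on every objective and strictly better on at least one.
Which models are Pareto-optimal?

D1: not dominated (best price).
D2: not dominated.
D3: dominated by D10 (price 28≤48, 0-60 4.3≤8.5, cargo 70≥44, fuel economy 37≥37).
D4: not dominated.
D5: not dominated.
D6: dominated by D1 (price 19≤43, 0-60 8.9≤11.8, cargo 74≥72, fuel economy 25≥16).
D7: dominated by D4 (price 65≤83, 0-60 8.2≤11.2, cargo 65≥57, fuel economy 41≥36).
D8: not dominated (best fuel economy).
D9: dominated by D3 (price 48≤75, 0-60 8.5≤9.9, cargo 44≥17, fuel economy 37≥28).
D10: not dominated (best 0-60).

D1, D2, D4, D5, D8, D10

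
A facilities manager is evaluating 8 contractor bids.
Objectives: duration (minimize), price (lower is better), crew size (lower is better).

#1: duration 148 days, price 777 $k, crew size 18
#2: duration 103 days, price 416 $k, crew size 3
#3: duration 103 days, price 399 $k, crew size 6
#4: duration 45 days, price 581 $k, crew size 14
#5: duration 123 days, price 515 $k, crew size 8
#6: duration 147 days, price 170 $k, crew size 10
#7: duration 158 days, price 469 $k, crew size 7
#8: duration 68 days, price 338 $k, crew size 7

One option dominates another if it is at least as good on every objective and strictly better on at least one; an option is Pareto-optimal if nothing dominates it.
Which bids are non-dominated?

#1: dominated by #2 (duration 103≤148, price 416≤777, crew size 3≤18).
#2: not dominated (best crew size).
#3: not dominated.
#4: not dominated (best duration).
#5: dominated by #2 (duration 103≤123, price 416≤515, crew size 3≤8).
#6: not dominated (best price).
#7: dominated by #2 (duration 103≤158, price 416≤469, crew size 3≤7).
#8: not dominated.

#2, #3, #4, #6, #8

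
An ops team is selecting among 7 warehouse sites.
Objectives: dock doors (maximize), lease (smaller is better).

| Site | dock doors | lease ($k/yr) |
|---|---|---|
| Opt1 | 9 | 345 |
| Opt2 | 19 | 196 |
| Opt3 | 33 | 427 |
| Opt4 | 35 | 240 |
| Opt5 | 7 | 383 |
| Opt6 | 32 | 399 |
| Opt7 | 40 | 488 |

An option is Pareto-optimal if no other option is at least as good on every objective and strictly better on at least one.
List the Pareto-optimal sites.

Opt2, Opt4, Opt7

Opt1: dominated by Opt2 (dock doors 19≥9, lease 196≤345).
Opt2: not dominated (best lease).
Opt3: dominated by Opt4 (dock doors 35≥33, lease 240≤427).
Opt4: not dominated.
Opt5: dominated by Opt1 (dock doors 9≥7, lease 345≤383).
Opt6: dominated by Opt4 (dock doors 35≥32, lease 240≤399).
Opt7: not dominated (best dock doors).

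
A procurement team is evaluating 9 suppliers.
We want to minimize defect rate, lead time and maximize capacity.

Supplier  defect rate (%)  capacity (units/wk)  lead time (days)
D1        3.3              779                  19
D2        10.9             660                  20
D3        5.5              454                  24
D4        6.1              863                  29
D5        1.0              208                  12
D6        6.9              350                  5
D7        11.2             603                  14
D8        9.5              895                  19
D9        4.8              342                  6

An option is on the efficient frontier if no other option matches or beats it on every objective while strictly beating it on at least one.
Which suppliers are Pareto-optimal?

D1: not dominated.
D2: dominated by D1 (defect rate 3.3≤10.9, capacity 779≥660, lead time 19≤20).
D3: dominated by D1 (defect rate 3.3≤5.5, capacity 779≥454, lead time 19≤24).
D4: not dominated.
D5: not dominated (best defect rate).
D6: not dominated (best lead time).
D7: not dominated.
D8: not dominated (best capacity).
D9: not dominated.

D1, D4, D5, D6, D7, D8, D9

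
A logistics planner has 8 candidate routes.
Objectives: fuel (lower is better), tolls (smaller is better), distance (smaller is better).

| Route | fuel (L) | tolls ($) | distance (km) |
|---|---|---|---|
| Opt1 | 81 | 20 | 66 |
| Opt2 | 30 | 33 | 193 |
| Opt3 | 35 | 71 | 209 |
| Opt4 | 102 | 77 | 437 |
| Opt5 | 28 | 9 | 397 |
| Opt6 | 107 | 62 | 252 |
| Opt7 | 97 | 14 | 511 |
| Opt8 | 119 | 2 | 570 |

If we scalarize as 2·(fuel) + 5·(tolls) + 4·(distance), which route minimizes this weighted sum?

Opt1

Opt1: 2·81 + 5·20 + 4·66 = 526
Opt2: 2·30 + 5·33 + 4·193 = 997
Opt3: 2·35 + 5·71 + 4·209 = 1261
Opt4: 2·102 + 5·77 + 4·437 = 2337
Opt5: 2·28 + 5·9 + 4·397 = 1689
Opt6: 2·107 + 5·62 + 4·252 = 1532
Opt7: 2·97 + 5·14 + 4·511 = 2308
Opt8: 2·119 + 5·2 + 4·570 = 2528
Lowest: Opt1 at 526.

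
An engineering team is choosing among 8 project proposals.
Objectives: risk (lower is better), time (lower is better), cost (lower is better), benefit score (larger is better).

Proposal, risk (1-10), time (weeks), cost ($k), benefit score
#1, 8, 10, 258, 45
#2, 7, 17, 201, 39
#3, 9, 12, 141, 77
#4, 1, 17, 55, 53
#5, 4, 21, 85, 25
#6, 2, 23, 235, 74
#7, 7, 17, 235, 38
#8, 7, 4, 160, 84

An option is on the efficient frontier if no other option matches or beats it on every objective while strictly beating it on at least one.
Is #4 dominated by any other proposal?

No

#1: worse on risk (8 vs 1).
#2: worse on risk (7 vs 1).
#3: worse on risk (9 vs 1).
#5: worse on risk (4 vs 1).
#6: worse on risk (2 vs 1).
#7: worse on risk (7 vs 1).
#8: worse on risk (7 vs 1).
No option is at least as good as #4 on every objective and strictly better on one.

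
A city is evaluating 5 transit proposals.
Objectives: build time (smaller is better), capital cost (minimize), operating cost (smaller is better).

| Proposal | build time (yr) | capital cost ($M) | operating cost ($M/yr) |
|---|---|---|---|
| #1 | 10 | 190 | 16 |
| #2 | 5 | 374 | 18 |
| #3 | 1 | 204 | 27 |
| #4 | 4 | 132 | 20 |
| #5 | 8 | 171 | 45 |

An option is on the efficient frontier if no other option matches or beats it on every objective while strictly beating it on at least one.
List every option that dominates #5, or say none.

#4: build time 4≤8, capital cost 132≤171, operating cost 20≤45 — dominates #5.
Others (#1, #2, #3) are each worse than #5 on at least one objective.

#4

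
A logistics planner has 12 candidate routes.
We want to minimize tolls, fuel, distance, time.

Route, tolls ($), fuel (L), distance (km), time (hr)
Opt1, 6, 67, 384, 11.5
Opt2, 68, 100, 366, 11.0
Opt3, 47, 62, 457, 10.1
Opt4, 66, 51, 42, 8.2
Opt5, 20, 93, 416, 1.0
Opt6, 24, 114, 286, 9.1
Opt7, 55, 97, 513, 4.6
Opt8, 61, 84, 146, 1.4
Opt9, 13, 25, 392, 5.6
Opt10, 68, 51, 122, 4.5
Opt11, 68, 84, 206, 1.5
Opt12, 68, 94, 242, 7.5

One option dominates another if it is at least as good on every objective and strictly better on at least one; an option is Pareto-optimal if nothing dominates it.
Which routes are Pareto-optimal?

Opt1, Opt4, Opt5, Opt6, Opt8, Opt9, Opt10

Opt1: not dominated (best tolls).
Opt2: dominated by Opt4 (tolls 66≤68, fuel 51≤100, distance 42≤366, time 8.2≤11.0).
Opt3: dominated by Opt9 (tolls 13≤47, fuel 25≤62, distance 392≤457, time 5.6≤10.1).
Opt4: not dominated (best distance).
Opt5: not dominated (best time).
Opt6: not dominated.
Opt7: dominated by Opt5 (tolls 20≤55, fuel 93≤97, distance 416≤513, time 1.0≤4.6).
Opt8: not dominated.
Opt9: not dominated (best fuel).
Opt10: not dominated.
Opt11: dominated by Opt8 (tolls 61≤68, fuel 84≤84, distance 146≤206, time 1.4≤1.5).
Opt12: dominated by Opt8 (tolls 61≤68, fuel 84≤94, distance 146≤242, time 1.4≤7.5).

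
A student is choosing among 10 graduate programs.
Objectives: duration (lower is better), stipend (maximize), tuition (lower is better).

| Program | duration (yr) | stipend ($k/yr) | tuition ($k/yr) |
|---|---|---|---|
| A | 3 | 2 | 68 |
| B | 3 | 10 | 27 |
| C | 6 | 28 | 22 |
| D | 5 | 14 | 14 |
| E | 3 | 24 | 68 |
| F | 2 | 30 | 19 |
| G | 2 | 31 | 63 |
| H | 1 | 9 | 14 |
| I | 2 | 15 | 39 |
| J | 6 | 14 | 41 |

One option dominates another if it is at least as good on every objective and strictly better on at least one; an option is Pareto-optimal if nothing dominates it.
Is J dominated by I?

I vs J: duration 2≤6, stipend 15≥14, tuition 39≤41 — I is at least as good on every objective with at least one strict improvement.

Yes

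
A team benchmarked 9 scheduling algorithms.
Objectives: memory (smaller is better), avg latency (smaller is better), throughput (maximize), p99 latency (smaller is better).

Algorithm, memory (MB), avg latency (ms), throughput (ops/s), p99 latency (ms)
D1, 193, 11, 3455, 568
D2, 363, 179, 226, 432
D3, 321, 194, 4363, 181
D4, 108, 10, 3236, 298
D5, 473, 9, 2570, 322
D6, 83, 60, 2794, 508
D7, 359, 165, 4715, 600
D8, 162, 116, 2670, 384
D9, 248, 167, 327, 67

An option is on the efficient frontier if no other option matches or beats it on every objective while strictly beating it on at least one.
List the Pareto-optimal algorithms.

D1: not dominated.
D2: dominated by D4 (memory 108≤363, avg latency 10≤179, throughput 3236≥226, p99 latency 298≤432).
D3: not dominated.
D4: not dominated.
D5: not dominated (best avg latency).
D6: not dominated (best memory).
D7: not dominated (best throughput).
D8: dominated by D4 (memory 108≤162, avg latency 10≤116, throughput 3236≥2670, p99 latency 298≤384).
D9: not dominated (best p99 latency).

D1, D3, D4, D5, D6, D7, D9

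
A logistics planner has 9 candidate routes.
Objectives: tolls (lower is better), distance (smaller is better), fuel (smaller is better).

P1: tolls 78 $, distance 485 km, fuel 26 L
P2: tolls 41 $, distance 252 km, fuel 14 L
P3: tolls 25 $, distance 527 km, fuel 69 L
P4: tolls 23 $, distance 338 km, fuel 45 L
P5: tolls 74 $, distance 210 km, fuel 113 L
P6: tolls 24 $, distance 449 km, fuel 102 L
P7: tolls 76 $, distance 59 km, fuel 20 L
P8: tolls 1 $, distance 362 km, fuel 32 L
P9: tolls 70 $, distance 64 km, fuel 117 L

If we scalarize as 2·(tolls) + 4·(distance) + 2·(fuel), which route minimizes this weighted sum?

P7

P1: 2·78 + 4·485 + 2·26 = 2148
P2: 2·41 + 4·252 + 2·14 = 1118
P3: 2·25 + 4·527 + 2·69 = 2296
P4: 2·23 + 4·338 + 2·45 = 1488
P5: 2·74 + 4·210 + 2·113 = 1214
P6: 2·24 + 4·449 + 2·102 = 2048
P7: 2·76 + 4·59 + 2·20 = 428
P8: 2·1 + 4·362 + 2·32 = 1514
P9: 2·70 + 4·64 + 2·117 = 630
Lowest: P7 at 428.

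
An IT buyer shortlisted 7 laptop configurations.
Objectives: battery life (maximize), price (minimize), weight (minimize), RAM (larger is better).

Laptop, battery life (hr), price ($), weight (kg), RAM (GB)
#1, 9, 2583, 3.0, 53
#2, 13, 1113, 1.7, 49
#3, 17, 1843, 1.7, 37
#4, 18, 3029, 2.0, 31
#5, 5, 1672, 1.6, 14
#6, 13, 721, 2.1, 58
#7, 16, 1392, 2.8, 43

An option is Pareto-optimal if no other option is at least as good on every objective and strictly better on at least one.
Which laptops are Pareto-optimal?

#2, #3, #4, #5, #6, #7

#1: dominated by #6 (battery life 13≥9, price 721≤2583, weight 2.1≤3.0, RAM 58≥53).
#2: not dominated.
#3: not dominated.
#4: not dominated (best battery life).
#5: not dominated (best weight).
#6: not dominated (best price).
#7: not dominated.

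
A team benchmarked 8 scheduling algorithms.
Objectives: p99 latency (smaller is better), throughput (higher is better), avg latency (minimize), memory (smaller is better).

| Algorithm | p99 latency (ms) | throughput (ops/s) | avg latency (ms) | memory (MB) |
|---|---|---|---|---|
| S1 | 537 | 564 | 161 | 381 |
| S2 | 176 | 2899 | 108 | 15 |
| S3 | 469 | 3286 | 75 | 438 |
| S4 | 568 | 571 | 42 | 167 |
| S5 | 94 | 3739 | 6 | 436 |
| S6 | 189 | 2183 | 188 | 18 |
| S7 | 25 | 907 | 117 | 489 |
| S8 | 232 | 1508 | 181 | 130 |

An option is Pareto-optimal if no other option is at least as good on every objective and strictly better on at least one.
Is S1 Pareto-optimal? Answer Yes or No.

No

S2 vs S1: p99 latency 176≤537, throughput 2899≥564, avg latency 108≤161, memory 15≤381 — S2 is at least as good on every objective and strictly better on at least one, so S2 dominates S1.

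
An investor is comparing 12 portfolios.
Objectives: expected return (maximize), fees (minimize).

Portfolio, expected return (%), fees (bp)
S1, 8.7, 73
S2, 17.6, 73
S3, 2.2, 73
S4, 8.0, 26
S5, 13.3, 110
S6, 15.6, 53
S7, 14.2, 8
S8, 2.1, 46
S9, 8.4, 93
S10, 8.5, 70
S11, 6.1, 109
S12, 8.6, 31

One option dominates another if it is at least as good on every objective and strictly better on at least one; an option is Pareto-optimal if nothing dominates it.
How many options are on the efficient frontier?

S1: dominated by S2 (expected return 17.6≥8.7, fees 73≤73).
S2: not dominated (best expected return).
S3: dominated by S1 (expected return 8.7≥2.2, fees 73≤73).
S4: dominated by S7 (expected return 14.2≥8.0, fees 8≤26).
S5: dominated by S2 (expected return 17.6≥13.3, fees 73≤110).
S6: not dominated.
S7: not dominated (best fees).
S8: dominated by S4 (expected return 8.0≥2.1, fees 26≤46).
S9: dominated by S1 (expected return 8.7≥8.4, fees 73≤93).
S10: dominated by S6 (expected return 15.6≥8.5, fees 53≤70).
S11: dominated by S1 (expected return 8.7≥6.1, fees 73≤109).
S12: dominated by S7 (expected return 14.2≥8.6, fees 8≤31).
Pareto-optimal: S2, S6, S7 → 3.

3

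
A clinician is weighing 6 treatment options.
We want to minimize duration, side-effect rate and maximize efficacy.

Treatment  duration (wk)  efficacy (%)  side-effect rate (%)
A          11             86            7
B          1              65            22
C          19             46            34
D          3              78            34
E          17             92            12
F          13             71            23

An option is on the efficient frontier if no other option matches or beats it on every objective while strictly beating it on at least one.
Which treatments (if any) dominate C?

A, B, D, E, F

A: duration 11≤19, efficacy 86≥46, side-effect rate 7≤34 — dominates C.
B: duration 1≤19, efficacy 65≥46, side-effect rate 22≤34 — dominates C.
D: duration 3≤19, efficacy 78≥46, side-effect rate 34≤34 — dominates C.
E: duration 17≤19, efficacy 92≥46, side-effect rate 12≤34 — dominates C.
F: duration 13≤19, efficacy 71≥46, side-effect rate 23≤34 — dominates C.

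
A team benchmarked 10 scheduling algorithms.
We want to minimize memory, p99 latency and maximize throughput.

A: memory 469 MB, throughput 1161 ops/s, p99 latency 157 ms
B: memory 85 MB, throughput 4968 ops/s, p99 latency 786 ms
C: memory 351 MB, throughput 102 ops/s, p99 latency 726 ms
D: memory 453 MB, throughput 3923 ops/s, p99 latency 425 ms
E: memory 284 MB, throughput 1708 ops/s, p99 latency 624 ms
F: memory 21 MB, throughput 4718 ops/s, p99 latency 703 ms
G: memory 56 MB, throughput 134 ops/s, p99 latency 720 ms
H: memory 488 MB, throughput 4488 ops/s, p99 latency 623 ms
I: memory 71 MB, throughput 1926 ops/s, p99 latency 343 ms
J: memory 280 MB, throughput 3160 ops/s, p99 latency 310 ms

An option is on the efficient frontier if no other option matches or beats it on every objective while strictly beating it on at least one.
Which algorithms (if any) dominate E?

I, J

I: memory 71≤284, throughput 1926≥1708, p99 latency 343≤624 — dominates E.
J: memory 280≤284, throughput 3160≥1708, p99 latency 310≤624 — dominates E.
Others (A, B, C, D, F, G, H) are each worse than E on at least one objective.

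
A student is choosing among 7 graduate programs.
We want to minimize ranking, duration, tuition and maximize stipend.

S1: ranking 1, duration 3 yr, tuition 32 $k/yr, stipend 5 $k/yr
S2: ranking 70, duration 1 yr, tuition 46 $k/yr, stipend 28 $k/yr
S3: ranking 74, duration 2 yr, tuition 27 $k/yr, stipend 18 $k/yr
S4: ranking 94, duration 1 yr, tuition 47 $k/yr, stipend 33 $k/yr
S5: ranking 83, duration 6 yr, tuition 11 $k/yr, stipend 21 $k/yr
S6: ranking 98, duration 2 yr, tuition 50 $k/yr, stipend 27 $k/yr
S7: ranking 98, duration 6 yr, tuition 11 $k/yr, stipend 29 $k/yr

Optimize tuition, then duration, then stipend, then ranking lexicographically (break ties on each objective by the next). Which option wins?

First minimize tuition: best is 11, kept {S5, S7}.
Then minimize duration: best is 6, kept {S5, S7}.
Then maximize stipend: best is 29, kept {S7}.

S7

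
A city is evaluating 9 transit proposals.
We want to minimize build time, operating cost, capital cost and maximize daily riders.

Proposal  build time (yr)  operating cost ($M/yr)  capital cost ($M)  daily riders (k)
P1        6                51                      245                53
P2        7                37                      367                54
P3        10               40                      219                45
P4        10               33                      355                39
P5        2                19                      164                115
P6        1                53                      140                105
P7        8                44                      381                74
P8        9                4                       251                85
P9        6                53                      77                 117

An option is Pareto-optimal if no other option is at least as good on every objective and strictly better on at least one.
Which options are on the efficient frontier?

P5, P6, P8, P9

P1: dominated by P5 (build time 2≤6, operating cost 19≤51, capital cost 164≤245, daily riders 115≥53).
P2: dominated by P5 (build time 2≤7, operating cost 19≤37, capital cost 164≤367, daily riders 115≥54).
P3: dominated by P5 (build time 2≤10, operating cost 19≤40, capital cost 164≤219, daily riders 115≥45).
P4: dominated by P5 (build time 2≤10, operating cost 19≤33, capital cost 164≤355, daily riders 115≥39).
P5: not dominated.
P6: not dominated (best build time).
P7: dominated by P5 (build time 2≤8, operating cost 19≤44, capital cost 164≤381, daily riders 115≥74).
P8: not dominated (best operating cost).
P9: not dominated (best capital cost).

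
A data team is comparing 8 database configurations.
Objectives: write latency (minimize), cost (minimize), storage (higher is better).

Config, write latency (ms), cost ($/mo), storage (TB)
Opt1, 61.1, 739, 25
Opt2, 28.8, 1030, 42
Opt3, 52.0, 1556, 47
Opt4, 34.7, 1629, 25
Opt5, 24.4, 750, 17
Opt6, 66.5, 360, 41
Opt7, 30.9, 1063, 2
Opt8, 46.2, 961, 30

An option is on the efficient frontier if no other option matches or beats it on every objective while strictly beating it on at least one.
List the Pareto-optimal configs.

Opt1, Opt2, Opt3, Opt5, Opt6, Opt8

Opt1: not dominated.
Opt2: not dominated.
Opt3: not dominated (best storage).
Opt4: dominated by Opt2 (write latency 28.8≤34.7, cost 1030≤1629, storage 42≥25).
Opt5: not dominated (best write latency).
Opt6: not dominated (best cost).
Opt7: dominated by Opt2 (write latency 28.8≤30.9, cost 1030≤1063, storage 42≥2).
Opt8: not dominated.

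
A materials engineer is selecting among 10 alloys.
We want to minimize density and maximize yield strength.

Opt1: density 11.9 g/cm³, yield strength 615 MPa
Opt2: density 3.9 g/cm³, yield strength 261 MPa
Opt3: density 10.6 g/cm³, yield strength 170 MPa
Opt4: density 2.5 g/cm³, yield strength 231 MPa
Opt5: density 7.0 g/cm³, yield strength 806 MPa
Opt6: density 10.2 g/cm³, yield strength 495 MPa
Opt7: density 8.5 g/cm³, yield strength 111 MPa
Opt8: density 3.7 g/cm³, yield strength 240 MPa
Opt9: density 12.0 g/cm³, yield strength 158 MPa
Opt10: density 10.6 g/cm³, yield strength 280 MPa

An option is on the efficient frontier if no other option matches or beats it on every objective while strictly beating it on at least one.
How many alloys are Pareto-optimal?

4

Opt1: dominated by Opt5 (density 7.0≤11.9, yield strength 806≥615).
Opt2: not dominated.
Opt3: dominated by Opt2 (density 3.9≤10.6, yield strength 261≥170).
Opt4: not dominated (best density).
Opt5: not dominated (best yield strength).
Opt6: dominated by Opt5 (density 7.0≤10.2, yield strength 806≥495).
Opt7: dominated by Opt2 (density 3.9≤8.5, yield strength 261≥111).
Opt8: not dominated.
Opt9: dominated by Opt1 (density 11.9≤12.0, yield strength 615≥158).
Opt10: dominated by Opt5 (density 7.0≤10.6, yield strength 806≥280).
Pareto-optimal: Opt2, Opt4, Opt5, Opt8 → 4.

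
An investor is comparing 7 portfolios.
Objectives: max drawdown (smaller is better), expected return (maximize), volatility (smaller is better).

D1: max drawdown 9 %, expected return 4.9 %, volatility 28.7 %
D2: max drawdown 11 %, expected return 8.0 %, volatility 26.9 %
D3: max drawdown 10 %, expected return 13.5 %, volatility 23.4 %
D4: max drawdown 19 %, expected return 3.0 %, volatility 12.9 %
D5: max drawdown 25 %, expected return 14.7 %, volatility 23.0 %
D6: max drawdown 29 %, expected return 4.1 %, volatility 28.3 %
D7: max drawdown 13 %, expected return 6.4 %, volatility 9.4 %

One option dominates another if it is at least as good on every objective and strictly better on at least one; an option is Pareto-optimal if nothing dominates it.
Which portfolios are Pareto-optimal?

D1, D3, D5, D7

D1: not dominated (best max drawdown).
D2: dominated by D3 (max drawdown 10≤11, expected return 13.5≥8.0, volatility 23.4≤26.9).
D3: not dominated.
D4: dominated by D7 (max drawdown 13≤19, expected return 6.4≥3.0, volatility 9.4≤12.9).
D5: not dominated (best expected return).
D6: dominated by D2 (max drawdown 11≤29, expected return 8.0≥4.1, volatility 26.9≤28.3).
D7: not dominated (best volatility).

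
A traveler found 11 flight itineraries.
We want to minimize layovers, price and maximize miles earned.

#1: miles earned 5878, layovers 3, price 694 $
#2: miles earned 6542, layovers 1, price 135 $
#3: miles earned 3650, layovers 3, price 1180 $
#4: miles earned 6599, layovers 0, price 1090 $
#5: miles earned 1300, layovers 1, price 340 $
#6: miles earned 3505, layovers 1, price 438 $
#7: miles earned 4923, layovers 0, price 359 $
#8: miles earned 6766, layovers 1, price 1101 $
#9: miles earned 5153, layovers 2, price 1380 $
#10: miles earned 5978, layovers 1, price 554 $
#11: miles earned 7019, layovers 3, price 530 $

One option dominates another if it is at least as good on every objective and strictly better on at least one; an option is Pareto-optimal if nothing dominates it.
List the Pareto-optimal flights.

#2, #4, #7, #8, #11

#1: dominated by #2 (miles earned 6542≥5878, layovers 1≤3, price 135≤694).
#2: not dominated (best price).
#3: dominated by #1 (miles earned 5878≥3650, layovers 3≤3, price 694≤1180).
#4: not dominated.
#5: dominated by #2 (miles earned 6542≥1300, layovers 1≤1, price 135≤340).
#6: dominated by #2 (miles earned 6542≥3505, layovers 1≤1, price 135≤438).
#7: not dominated.
#8: not dominated.
#9: dominated by #2 (miles earned 6542≥5153, layovers 1≤2, price 135≤1380).
#10: dominated by #2 (miles earned 6542≥5978, layovers 1≤1, price 135≤554).
#11: not dominated (best miles earned).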